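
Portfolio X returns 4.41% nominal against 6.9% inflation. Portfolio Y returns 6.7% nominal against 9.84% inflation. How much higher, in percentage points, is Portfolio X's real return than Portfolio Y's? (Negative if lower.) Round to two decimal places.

Portfolio X real return: 1.0441/1.069 − 1 = -2.329%.
Portfolio Y real return: 1.067/1.0984 − 1 = -2.859%.
Difference: -2.329 − (-2.859) = 0.530 pp.

0.53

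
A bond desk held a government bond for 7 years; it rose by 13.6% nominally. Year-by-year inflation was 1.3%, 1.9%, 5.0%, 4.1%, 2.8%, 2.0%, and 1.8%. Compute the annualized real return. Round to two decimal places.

-0.83%

Cumulative inflation factor: 1.013 × 1.019 × 1.050 × 1.041 × 1.028 × 1.020 × 1.018 ≈ 1.20438.
Nominal growth factor: 1.13600. Real growth factor = 1.13600 / 1.20438 ≈ 0.94322.
Annualized: 0.94322^(1/7) − 1 ≈ -0.00832.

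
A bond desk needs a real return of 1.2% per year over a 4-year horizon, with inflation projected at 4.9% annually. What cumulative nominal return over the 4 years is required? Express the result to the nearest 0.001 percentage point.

Required annual nominal rate: (1+1.2%)(1+4.9%) − 1 = 6.1588%.
Cumulative over 4 years: (1 + 0.061588)^4 − 1 ≈ 0.27006.

27.006%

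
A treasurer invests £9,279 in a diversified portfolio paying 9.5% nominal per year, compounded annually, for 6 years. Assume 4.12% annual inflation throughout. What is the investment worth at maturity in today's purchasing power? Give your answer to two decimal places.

Nominal value at maturity: £9,279 × (1 + 9.5%)^6 ≈ £15,995.06.
Price-level factor over 6 years: (1 + 4.12%)^6 ≈ 1.2741042272.
Dividing the nominal maturity value by the price-level factor gives the value in today's money.

£12,553.97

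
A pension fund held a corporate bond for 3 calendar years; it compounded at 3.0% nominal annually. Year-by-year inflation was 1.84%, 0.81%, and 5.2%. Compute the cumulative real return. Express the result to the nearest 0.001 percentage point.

1.175%

Cumulative inflation factor: 1.0184 × 1.0081 × 1.052 ≈ 1.08003.
Nominal growth factor: 1.09273. Real growth factor = 1.09273 / 1.08003 ≈ 1.01175.
Total real return ≈ 1.1752%.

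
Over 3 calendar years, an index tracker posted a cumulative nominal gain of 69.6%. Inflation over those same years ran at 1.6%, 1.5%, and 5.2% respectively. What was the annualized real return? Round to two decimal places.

Cumulative inflation factor: 1.016 × 1.015 × 1.052 ≈ 1.08486.
Nominal growth factor: 1.69600. Real growth factor = 1.69600 / 1.08486 ≈ 1.56333.
Annualized: 1.56333^(1/3) − 1 ≈ 0.16060.

16.06%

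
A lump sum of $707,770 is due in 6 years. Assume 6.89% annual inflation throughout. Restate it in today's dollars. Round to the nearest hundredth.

$474,536.57

Price-level factor over 6 years: (1 + 6.89%)^6 ≈ 1.4914972688.
Purchasing power today: $707,770 divided by that factor.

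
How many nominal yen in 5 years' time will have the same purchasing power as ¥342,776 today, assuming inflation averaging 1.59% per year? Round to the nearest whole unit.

Cumulative price-level factor: (1+1.59%)^5 ≈ 1.0820686174.
The nominal amount required is ¥342,776 scaled up by that factor.

¥370,907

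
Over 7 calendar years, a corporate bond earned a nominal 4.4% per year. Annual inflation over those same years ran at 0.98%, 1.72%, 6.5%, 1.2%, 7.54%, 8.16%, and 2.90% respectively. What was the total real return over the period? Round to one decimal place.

Cumulative inflation factor: 1.0098 × 1.0172 × 1.065 × 1.012 × 1.0754 × 1.0816 × 1.0290 ≈ 1.32502.
Nominal growth factor: 1.35177. Real growth factor = 1.35177 / 1.32502 ≈ 1.02019.
Total real return ≈ 2.0186%.

2.0%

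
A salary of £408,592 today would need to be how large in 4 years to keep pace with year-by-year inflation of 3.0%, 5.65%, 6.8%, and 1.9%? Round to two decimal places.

Cumulative price-level factor: 1.030 × 1.0565 × 1.068 × 1.019 ≈ 1.1842739129.
The nominal amount required is £408,592 scaled up by that factor.

£483,884.85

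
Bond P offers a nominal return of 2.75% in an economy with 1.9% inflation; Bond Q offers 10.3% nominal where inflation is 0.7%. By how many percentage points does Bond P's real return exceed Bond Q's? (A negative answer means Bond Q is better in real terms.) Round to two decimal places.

-8.70

Bond P real return: 1.0275/1.019 − 1 = 0.834%.
Bond Q real return: 1.103/1.007 − 1 = 9.533%.
Difference: 0.834 − 9.533 = -8.699 pp.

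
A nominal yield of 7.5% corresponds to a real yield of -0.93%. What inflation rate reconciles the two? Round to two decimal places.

8.51%

From (1+r_nom) = (1+r_real)(1+π), we get 1+π = (1 + 7.5%)/(1 − 0.93%) = 1.075/0.9907 ≈ 1.08509.
So π ≈ 8.5091%.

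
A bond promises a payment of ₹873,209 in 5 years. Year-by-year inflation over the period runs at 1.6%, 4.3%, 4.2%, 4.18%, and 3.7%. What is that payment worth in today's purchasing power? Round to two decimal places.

Price-level factor over 5 years: 1.016 × 1.043 × 1.042 × 1.0418 × 1.037 ≈ 1.1929132016.
Purchasing power today: ₹873,209 divided by that factor.

₹731,997.10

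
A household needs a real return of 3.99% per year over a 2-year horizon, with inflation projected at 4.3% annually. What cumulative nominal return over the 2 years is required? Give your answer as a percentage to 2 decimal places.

Required annual nominal rate: (1+3.99%)(1+4.3%) − 1 = 8.46157%.
Cumulative over 2 years: (1 + 0.0846157)^2 − 1 ≈ 0.17639.

17.64%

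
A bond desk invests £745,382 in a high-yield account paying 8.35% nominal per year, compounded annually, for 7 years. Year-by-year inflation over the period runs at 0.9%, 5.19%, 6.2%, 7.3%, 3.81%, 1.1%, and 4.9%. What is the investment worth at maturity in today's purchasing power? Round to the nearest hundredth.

Nominal value at maturity: £745,382 × (1 + 8.35%)^7 ≈ £1,306,716.31.
Price-level factor over 7 years: 1.009 × 1.0519 × 1.062 × 1.073 × 1.0381 × 1.011 × 1.049 ≈ 1.3315445301.
The maturity value deflated by that factor is the answer in today's purchasing power.

£981,353.82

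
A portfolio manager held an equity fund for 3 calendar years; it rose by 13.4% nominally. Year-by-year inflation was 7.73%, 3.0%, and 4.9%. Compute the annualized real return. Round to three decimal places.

Cumulative inflation factor: 1.0773 × 1.030 × 1.049 ≈ 1.16399.
Nominal growth factor: 1.13400. Real growth factor = 1.13400 / 1.16399 ≈ 0.97423.
Annualized: 0.97423^(1/3) − 1 ≈ -0.00866.

-0.866%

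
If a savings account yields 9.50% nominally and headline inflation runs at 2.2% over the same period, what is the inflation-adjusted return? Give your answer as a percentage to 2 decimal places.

7.14%

Real return via the Fisher equation: (1 + 9.50%)/(1 + 2.2%) − 1 = 1.0950/1.022 − 1 ≈ 0.07143.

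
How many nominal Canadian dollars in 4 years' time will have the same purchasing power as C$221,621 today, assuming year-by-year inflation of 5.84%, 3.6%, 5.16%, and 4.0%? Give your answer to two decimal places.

Cumulative price-level factor: 1.0584 × 1.036 × 1.0516 × 1.040 ≈ 1.1992052008.
Multiplying C$221,621 by the price-level factor gives the future nominal sum.

C$265,769.06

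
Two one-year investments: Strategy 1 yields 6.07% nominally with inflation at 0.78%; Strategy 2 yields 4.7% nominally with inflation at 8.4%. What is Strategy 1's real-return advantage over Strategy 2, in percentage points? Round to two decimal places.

8.66

Strategy 1 real return: 1.0607/1.0078 − 1 = 5.249%.
Strategy 2 real return: 1.047/1.084 − 1 = -3.413%.
Difference: 5.249 − (-3.413) = 8.662 pp.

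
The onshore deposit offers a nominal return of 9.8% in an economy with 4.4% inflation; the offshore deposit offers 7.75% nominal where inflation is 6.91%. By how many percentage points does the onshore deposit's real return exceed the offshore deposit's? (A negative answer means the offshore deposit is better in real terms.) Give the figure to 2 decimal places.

The onshore deposit real return: 1.098/1.044 − 1 = 5.172%.
The offshore deposit real return: 1.0775/1.0691 − 1 = 0.786%.
Difference: 5.172 − 0.786 = 4.386 pp.

4.39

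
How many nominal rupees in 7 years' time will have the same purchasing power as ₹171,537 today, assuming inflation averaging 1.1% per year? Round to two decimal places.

Cumulative price-level factor: (1+1.1%)^7 ≈ 1.0795881008.
Multiplying ₹171,537 by the price-level factor gives the future nominal sum.

₹185,189.30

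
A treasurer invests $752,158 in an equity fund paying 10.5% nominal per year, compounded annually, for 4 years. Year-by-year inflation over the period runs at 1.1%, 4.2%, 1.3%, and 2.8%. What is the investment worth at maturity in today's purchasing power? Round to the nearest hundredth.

Nominal value at maturity: $752,158 × (1 + 10.5%)^4 ≈ $1,121,393.90.
Price-level factor over 4 years: 1.011 × 1.042 × 1.013 × 1.028 ≈ 1.0970374022.
Dividing the nominal maturity value by the price-level factor gives the value in today's money.

$1,022,202.07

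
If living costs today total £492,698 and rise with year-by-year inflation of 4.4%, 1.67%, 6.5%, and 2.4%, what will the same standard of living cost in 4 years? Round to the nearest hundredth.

Cumulative price-level factor: 1.044 × 1.0167 × 1.065 × 1.024 ≈ 1.1575583355.
Multiplying £492,698 by the price-level factor gives the future nominal sum.

£570,326.68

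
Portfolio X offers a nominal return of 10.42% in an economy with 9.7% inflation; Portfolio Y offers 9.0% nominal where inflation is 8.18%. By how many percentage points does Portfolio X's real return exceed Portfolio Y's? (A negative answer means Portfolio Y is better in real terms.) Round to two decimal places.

-0.10

Portfolio X real return: 1.1042/1.097 − 1 = 0.656%.
Portfolio Y real return: 1.090/1.0818 − 1 = 0.758%.
Difference: 0.656 − 0.758 = -0.102 pp.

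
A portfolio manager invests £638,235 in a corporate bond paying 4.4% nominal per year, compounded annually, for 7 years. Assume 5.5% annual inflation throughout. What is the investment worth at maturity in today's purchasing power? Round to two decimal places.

Nominal value at maturity: £638,235 × (1 + 4.4%)^7 ≈ £862,748.29.
Price-level factor over 7 years: (1 + 5.5%)^7 ≈ 1.4546791611.
Dividing the nominal maturity value by the price-level factor gives the value in today's money.

£593,084.93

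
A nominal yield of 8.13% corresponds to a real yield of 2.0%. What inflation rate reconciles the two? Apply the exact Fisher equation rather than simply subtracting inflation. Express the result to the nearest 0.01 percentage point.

From (1+r_nom) = (1+r_real)(1+π), we get 1+π = (1 + 8.13%)/(1 + 2.0%) = 1.0813/1.020 ≈ 1.06010.
So π ≈ 6.0098%.

6.01%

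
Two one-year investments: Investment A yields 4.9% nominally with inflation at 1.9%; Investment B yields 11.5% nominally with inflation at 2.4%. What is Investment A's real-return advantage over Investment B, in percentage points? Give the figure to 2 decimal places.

-5.94

Investment A real return: 1.049/1.019 − 1 = 2.944%.
Investment B real return: 1.115/1.024 − 1 = 8.887%.
Difference: 2.944 − 8.887 = -5.943 pp.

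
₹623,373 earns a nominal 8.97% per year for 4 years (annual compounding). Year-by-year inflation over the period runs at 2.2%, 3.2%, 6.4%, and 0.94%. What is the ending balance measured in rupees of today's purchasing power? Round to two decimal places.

Nominal value at maturity: ₹623,373 × (1 + 8.97%)^4 ≈ ₹878,973.52.
Price-level factor over 4 years: 1.022 × 1.032 × 1.064 × 1.0094 ≈ 1.1327537835.
Dividing the nominal maturity value by the price-level factor gives the value in today's money.

₹775,961.67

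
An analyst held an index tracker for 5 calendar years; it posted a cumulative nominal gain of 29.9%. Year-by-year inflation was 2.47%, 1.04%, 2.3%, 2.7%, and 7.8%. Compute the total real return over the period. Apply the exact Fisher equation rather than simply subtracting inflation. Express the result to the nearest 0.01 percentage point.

10.78%

Cumulative inflation factor: 1.0247 × 1.0104 × 1.023 × 1.027 × 1.078 ≈ 1.17261.
Nominal growth factor: 1.29900. Real growth factor = 1.29900 / 1.17261 ≈ 1.10778.
Total real return ≈ 10.7782%.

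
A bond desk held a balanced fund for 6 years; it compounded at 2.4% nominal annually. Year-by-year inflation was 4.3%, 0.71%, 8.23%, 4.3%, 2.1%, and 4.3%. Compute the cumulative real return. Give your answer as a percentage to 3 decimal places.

-8.694%

Cumulative inflation factor: 1.043 × 1.0071 × 1.0823 × 1.043 × 1.021 × 1.043 ≈ 1.26270.
Nominal growth factor: 1.15292. Real growth factor = 1.15292 / 1.26270 ≈ 0.91306.
Total real return ≈ -8.6937%.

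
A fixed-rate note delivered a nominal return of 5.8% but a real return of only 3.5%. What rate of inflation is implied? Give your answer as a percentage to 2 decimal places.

2.22%

From (1+r_nom) = (1+r_real)(1+π), we get 1+π = (1 + 5.8%)/(1 + 3.5%) = 1.058/1.035 ≈ 1.02222.
So π ≈ 2.2222%.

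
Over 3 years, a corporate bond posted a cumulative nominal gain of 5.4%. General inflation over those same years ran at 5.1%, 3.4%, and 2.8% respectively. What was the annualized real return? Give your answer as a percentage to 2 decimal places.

Cumulative inflation factor: 1.051 × 1.034 × 1.028 ≈ 1.11716.
Nominal growth factor: 1.05400. Real growth factor = 1.05400 / 1.11716 ≈ 0.94346.
Annualized: 0.94346^(1/3) − 1 ≈ -0.01921.

-1.92%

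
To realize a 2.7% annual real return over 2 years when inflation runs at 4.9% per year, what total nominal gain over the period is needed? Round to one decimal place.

Required annual nominal rate: (1+2.7%)(1+4.9%) − 1 = 7.7323%.
Cumulative over 2 years: (1 + 0.077323)^2 − 1 ≈ 0.16062.

16.1%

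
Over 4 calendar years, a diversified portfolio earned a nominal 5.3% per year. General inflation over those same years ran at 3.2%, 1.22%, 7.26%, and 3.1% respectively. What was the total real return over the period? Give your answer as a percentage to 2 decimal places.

6.43%

Cumulative inflation factor: 1.032 × 1.0122 × 1.0726 × 1.031 ≈ 1.15516.
Nominal growth factor: 1.22946. Real growth factor = 1.22946 / 1.15516 ≈ 1.06432.
Total real return ≈ 6.4317%.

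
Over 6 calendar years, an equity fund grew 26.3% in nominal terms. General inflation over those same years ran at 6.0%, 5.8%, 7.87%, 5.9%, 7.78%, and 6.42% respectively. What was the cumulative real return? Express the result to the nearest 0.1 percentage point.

-14.0%

Cumulative inflation factor: 1.060 × 1.058 × 1.0787 × 1.059 × 1.0778 × 1.0642 ≈ 1.46943.
Nominal growth factor: 1.26300. Real growth factor = 1.26300 / 1.46943 ≈ 0.85952.
Total real return ≈ -14.0484%.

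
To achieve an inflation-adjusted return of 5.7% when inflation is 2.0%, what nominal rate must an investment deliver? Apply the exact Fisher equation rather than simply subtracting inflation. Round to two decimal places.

By the Fisher equation, 1 + r_nom = (1 + 5.7%)(1 + 2.0%) = 1.057 × 1.020 = 1.07814.
So r_nom = 7.814%.

7.81%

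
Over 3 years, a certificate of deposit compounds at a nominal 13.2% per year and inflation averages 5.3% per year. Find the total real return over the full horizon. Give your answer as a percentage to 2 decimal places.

The annual real rate is (1+13.2%)/(1+5.3%) − 1 = 7.5024%.
Compounded over 3 years: (1 + 0.075024)^3 − 1 ≈ 0.24238.

24.24%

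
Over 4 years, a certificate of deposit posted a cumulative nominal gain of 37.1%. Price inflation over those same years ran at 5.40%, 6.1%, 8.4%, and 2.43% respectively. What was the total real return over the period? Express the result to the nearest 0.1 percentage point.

10.4%

Cumulative inflation factor: 1.0540 × 1.061 × 1.084 × 1.0243 ≈ 1.24169.
Nominal growth factor: 1.37100. Real growth factor = 1.37100 / 1.24169 ≈ 1.10414.
Total real return ≈ 10.4142%.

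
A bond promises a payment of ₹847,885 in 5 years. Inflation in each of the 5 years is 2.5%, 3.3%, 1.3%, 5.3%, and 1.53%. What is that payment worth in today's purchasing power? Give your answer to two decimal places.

Price-level factor over 5 years: 1.025 × 1.033 × 1.013 × 1.053 × 1.0153 ≈ 1.1467173662.
Purchasing power today: ₹847,885 divided by that factor.

₹739,401.90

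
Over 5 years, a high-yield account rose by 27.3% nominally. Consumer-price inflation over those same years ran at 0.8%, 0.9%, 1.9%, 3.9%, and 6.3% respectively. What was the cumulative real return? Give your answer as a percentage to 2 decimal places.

11.21%

Cumulative inflation factor: 1.008 × 1.009 × 1.019 × 1.039 × 1.063 ≈ 1.14466.
Nominal growth factor: 1.27300. Real growth factor = 1.27300 / 1.14466 ≈ 1.11213.
Total real return ≈ 11.2125%.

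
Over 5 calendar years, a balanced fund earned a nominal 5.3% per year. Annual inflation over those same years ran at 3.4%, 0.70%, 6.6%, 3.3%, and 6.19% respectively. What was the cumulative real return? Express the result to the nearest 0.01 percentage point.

6.33%

Cumulative inflation factor: 1.034 × 1.0070 × 1.066 × 1.033 × 1.0619 ≈ 1.21756.
Nominal growth factor: 1.29462. Real growth factor = 1.29462 / 1.21756 ≈ 1.06329.
Total real return ≈ 6.3287%.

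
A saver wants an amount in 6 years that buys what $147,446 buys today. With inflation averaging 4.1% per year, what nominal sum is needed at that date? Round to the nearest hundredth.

Cumulative price-level factor: (1+4.1%)^6 ≈ 1.2726365063.
The nominal amount required is $147,446 scaled up by that factor.

$187,645.16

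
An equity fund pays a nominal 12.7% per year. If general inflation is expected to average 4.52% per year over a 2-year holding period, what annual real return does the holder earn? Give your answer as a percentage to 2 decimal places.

7.83%

With constant rates the annual real return is the same each year: (1+12.7%)/(1+4.52%) − 1 = 0.07826.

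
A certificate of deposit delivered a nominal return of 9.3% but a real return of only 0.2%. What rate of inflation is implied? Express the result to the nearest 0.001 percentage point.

9.082%

From (1+r_nom) = (1+r_real)(1+π), we get 1+π = (1 + 9.3%)/(1 + 0.2%) = 1.093/1.002 ≈ 1.09082.
So π ≈ 9.0818%.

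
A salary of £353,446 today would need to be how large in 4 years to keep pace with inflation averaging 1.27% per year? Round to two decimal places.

Cumulative price-level factor: (1+1.27%)^4 ≈ 1.0517759595.
The nominal amount required is £353,446 scaled up by that factor.

£371,746.01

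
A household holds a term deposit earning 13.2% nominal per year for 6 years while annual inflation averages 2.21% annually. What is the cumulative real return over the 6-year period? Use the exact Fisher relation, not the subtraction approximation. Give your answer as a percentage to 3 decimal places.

84.552%

The annual real rate is (1+13.2%)/(1+2.21%) − 1 = 10.7524%.
Compounded over 6 years: (1 + 0.107524)^6 − 1 ≈ 0.84552.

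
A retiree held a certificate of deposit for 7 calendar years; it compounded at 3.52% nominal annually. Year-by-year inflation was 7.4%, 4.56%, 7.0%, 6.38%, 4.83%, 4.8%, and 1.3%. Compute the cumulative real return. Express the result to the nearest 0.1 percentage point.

-10.4%

Cumulative inflation factor: 1.074 × 1.0456 × 1.070 × 1.0638 × 1.0483 × 1.048 × 1.013 ≈ 1.42256.
Nominal growth factor: 1.27400. Real growth factor = 1.27400 / 1.42256 ≈ 0.89557.
Total real return ≈ -10.4429%.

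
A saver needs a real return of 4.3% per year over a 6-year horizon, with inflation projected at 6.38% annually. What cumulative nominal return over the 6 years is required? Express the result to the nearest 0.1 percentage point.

86.6%

Required annual nominal rate: (1+4.3%)(1+6.38%) − 1 = 10.95434%.
Cumulative over 6 years: (1 + 0.1095434)^6 − 1 ≈ 0.86580.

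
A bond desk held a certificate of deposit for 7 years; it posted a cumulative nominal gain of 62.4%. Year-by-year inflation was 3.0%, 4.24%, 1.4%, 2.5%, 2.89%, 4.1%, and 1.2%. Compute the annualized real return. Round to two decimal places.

Cumulative inflation factor: 1.030 × 1.0424 × 1.014 × 1.025 × 1.0289 × 1.041 × 1.012 ≈ 1.20959.
Nominal growth factor: 1.62400. Real growth factor = 1.62400 / 1.20959 ≈ 1.34260.
Annualized: 1.34260^(1/7) − 1 ≈ 0.04299.

4.30%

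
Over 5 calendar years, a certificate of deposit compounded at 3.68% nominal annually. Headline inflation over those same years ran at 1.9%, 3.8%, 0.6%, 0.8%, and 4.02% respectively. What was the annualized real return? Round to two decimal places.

Cumulative inflation factor: 1.019 × 1.038 × 1.006 × 1.008 × 1.0402 ≈ 1.11570.
Nominal growth factor: 1.19805. Real growth factor = 1.19805 / 1.11570 ≈ 1.07381.
Annualized: 1.07381^(1/5) − 1 ≈ 0.01434.

1.43%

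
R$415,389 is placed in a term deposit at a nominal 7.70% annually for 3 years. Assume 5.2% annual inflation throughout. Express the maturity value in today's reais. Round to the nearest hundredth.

Nominal value at maturity: R$415,389 × (1 + 7.70%)^3 ≈ R$518,922.02.
Price-level factor over 3 years: (1 + 5.2%)^3 = 1.164252608.
The maturity value deflated by that factor is the answer in today's purchasing power.

R$445,712.57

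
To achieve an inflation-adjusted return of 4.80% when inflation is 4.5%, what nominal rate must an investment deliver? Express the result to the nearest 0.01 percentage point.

By the Fisher equation, 1 + r_nom = (1 + 4.80%)(1 + 4.5%) = 1.0480 × 1.045 = 1.09516.
So r_nom = 9.516%.

9.52%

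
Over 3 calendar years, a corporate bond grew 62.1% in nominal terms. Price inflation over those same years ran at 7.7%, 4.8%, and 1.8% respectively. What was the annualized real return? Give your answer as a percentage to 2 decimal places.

Cumulative inflation factor: 1.077 × 1.048 × 1.018 ≈ 1.14901.
Nominal growth factor: 1.62100. Real growth factor = 1.62100 / 1.14901 ≈ 1.41078.
Annualized: 1.41078^(1/3) − 1 ≈ 0.12155.

12.16%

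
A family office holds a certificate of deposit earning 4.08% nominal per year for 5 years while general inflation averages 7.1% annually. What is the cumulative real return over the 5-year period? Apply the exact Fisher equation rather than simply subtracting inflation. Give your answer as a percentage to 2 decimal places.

The annual real rate is (1+4.08%)/(1+7.1%) − 1 = -2.8198%.
Compounded over 5 years: (1 + -0.028198)^5 − 1 ≈ -0.13326.

-13.33%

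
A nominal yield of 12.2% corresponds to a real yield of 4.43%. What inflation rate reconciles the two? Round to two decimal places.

7.44%

From (1+r_nom) = (1+r_real)(1+π), we get 1+π = (1 + 12.2%)/(1 + 4.43%) = 1.122/1.0443 ≈ 1.07440.
So π ≈ 7.4404%.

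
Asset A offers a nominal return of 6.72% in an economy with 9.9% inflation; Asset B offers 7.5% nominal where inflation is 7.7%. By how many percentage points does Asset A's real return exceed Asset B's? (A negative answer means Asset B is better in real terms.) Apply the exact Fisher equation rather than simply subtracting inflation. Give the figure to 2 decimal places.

Asset A real return: 1.0672/1.099 − 1 = -2.894%.
Asset B real return: 1.075/1.077 − 1 = -0.186%.
Difference: -2.894 − (-0.186) = -2.708 pp.

-2.71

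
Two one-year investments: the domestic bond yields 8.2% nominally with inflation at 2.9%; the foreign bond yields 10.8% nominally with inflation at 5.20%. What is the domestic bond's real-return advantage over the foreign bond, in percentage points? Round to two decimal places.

-0.17

The domestic bond real return: 1.082/1.029 − 1 = 5.151%.
The foreign bond real return: 1.108/1.0520 − 1 = 5.323%.
Difference: 5.151 − 5.323 = -0.172 pp.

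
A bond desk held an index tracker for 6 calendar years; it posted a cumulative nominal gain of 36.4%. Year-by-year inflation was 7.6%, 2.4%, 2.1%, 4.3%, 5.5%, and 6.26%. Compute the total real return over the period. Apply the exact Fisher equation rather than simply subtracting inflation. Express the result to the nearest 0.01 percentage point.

Cumulative inflation factor: 1.076 × 1.024 × 1.021 × 1.043 × 1.055 × 1.0626 ≈ 1.31536.
Nominal growth factor: 1.36400. Real growth factor = 1.36400 / 1.31536 ≈ 1.03698.
Total real return ≈ 3.6979%.

3.70%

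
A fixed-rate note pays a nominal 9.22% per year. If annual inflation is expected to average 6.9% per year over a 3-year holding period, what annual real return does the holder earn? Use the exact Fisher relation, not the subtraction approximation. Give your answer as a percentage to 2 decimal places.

With constant rates the annual real return is the same each year: (1+9.22%)/(1+6.9%) − 1 = 0.02170.

2.17%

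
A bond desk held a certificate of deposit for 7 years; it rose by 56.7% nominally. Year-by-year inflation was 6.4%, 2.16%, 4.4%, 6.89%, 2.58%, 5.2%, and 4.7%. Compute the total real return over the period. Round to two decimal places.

Cumulative inflation factor: 1.064 × 1.0216 × 1.044 × 1.0689 × 1.0258 × 1.052 × 1.047 ≈ 1.37052.
Nominal growth factor: 1.56700. Real growth factor = 1.56700 / 1.37052 ≈ 1.14336.
Total real return ≈ 14.3362%.

14.34%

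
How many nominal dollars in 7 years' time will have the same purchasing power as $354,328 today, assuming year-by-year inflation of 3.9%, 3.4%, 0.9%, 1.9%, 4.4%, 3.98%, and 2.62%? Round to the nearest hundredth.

$436,002.75

Cumulative price-level factor: 1.039 × 1.034 × 1.009 × 1.019 × 1.044 × 1.0398 × 1.0262 ≈ 1.2305060651.
The nominal amount required is $354,328 scaled up by that factor.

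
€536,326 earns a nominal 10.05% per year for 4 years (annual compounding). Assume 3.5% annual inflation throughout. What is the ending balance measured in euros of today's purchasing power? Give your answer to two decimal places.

€685,531.85

Nominal value at maturity: €536,326 × (1 + 10.05%)^4 ≈ €786,663.57.
Price-level factor over 4 years: (1 + 3.5%)^4 ≈ 1.1475230006.
The maturity value deflated by that factor is the answer in today's purchasing power.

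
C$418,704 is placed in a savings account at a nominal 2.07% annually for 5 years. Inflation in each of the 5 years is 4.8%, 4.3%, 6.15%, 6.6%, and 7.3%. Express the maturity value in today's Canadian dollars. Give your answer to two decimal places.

C$349,522.52

Nominal value at maturity: C$418,704 × (1 + 2.07%)^5 ≈ C$463,871.49.
Price-level factor over 5 years: 1.048 × 1.043 × 1.0615 × 1.066 × 1.073 ≈ 1.3271576545.
Dividing the nominal maturity value by the price-level factor gives the value in today's money.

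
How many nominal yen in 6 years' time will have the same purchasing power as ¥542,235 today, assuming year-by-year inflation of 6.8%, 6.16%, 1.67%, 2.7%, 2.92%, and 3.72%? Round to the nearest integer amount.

Cumulative price-level factor: 1.068 × 1.0616 × 1.0167 × 1.027 × 1.0292 × 1.0372 ≈ 1.2637399514.
Multiplying ¥542,235 by the price-level factor gives the future nominal sum.

¥685,244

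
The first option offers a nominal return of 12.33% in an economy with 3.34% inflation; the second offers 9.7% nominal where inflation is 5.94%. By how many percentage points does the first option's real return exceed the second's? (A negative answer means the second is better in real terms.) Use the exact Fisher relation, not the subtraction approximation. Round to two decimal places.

The first option real return: 1.1233/1.0334 − 1 = 8.699%.
The second real return: 1.097/1.0594 − 1 = 3.549%.
Difference: 8.699 − 3.549 = 5.150 pp.

5.15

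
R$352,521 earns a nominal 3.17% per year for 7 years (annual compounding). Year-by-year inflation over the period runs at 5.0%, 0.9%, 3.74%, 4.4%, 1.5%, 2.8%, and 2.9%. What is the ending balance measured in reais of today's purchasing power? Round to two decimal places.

R$356,005.96

Nominal value at maturity: R$352,521 × (1 + 3.17%)^7 ≈ R$438,590.28.
Price-level factor over 7 years: 1.050 × 1.009 × 1.0374 × 1.044 × 1.015 × 1.028 × 1.029 ≈ 1.2319745585.
Dividing the nominal maturity value by the price-level factor gives the value in today's money.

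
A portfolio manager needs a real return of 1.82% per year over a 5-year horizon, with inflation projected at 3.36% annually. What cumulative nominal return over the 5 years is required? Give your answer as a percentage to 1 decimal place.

Required annual nominal rate: (1+1.82%)(1+3.36%) − 1 = 5.241152%.
Cumulative over 5 years: (1 + 0.05241152)^5 − 1 ≈ 0.29101.

29.1%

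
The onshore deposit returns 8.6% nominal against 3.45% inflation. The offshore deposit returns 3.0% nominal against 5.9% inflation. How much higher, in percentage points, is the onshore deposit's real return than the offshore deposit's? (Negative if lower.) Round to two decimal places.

7.72

The onshore deposit real return: 1.086/1.0345 − 1 = 4.978%.
The offshore deposit real return: 1.030/1.059 − 1 = -2.738%.
Difference: 4.978 − (-2.738) = 7.716 pp.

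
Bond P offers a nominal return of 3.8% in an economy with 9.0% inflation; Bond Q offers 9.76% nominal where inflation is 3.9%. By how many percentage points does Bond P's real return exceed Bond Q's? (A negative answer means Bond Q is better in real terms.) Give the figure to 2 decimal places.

-10.41

Bond P real return: 1.038/1.090 − 1 = -4.771%.
Bond Q real return: 1.0976/1.039 − 1 = 5.640%.
Difference: -4.771 − 5.640 = -10.411 pp.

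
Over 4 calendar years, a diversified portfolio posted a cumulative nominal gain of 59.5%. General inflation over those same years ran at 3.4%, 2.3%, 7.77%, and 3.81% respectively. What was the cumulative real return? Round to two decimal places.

34.78%

Cumulative inflation factor: 1.034 × 1.023 × 1.0777 × 1.0381 ≈ 1.18340.
Nominal growth factor: 1.59500. Real growth factor = 1.59500 / 1.18340 ≈ 1.34781.
Total real return ≈ 34.7806%.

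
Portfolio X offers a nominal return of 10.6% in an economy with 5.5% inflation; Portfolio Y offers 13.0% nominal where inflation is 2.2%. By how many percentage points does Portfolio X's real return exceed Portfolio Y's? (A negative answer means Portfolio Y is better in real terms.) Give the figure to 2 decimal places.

Portfolio X real return: 1.106/1.055 − 1 = 4.834%.
Portfolio Y real return: 1.130/1.022 − 1 = 10.568%.
Difference: 4.834 − 10.568 = -5.734 pp.

-5.73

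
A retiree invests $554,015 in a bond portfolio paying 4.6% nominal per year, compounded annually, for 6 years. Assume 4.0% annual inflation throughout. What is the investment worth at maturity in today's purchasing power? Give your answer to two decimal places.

$573,471.18

Nominal value at maturity: $554,015 × (1 + 4.6%)^6 ≈ $725,623.99.
Price-level factor over 6 years: (1 + 4.0%)^6 ≈ 1.2653190185.
Dividing the nominal maturity value by the price-level factor gives the value in today's money.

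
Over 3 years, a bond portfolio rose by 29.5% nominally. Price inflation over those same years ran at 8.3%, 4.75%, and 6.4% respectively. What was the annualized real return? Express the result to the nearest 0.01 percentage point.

Cumulative inflation factor: 1.083 × 1.0475 × 1.064 ≈ 1.20705.
Nominal growth factor: 1.29500. Real growth factor = 1.29500 / 1.20705 ≈ 1.07287.
Annualized: 1.07287^(1/3) − 1 ≈ 0.02372.

2.37%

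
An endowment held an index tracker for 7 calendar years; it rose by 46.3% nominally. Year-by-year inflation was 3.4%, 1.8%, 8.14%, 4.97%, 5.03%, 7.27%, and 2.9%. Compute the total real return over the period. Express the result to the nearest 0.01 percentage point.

Cumulative inflation factor: 1.034 × 1.018 × 1.0814 × 1.0497 × 1.0503 × 1.0727 × 1.029 ≈ 1.38525.
Nominal growth factor: 1.46300. Real growth factor = 1.46300 / 1.38525 ≈ 1.05613.
Total real return ≈ 5.6130%.

5.61%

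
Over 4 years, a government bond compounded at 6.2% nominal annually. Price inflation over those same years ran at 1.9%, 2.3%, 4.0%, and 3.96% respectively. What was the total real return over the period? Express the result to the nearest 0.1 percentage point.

Cumulative inflation factor: 1.019 × 1.023 × 1.040 × 1.0396 ≈ 1.12707.
Nominal growth factor: 1.27203. Real growth factor = 1.27203 / 1.12707 ≈ 1.12862.
Total real return ≈ 12.8622%.

12.9%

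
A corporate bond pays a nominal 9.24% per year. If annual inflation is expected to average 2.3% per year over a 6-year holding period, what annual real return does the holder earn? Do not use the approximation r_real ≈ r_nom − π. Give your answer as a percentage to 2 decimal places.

6.78%

With constant rates the annual real return is the same each year: (1+9.24%)/(1+2.3%) − 1 = 0.06784.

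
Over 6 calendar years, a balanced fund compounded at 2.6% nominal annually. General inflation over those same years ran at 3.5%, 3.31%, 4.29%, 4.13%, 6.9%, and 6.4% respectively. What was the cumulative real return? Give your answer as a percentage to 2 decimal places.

-11.68%

Cumulative inflation factor: 1.035 × 1.0331 × 1.0429 × 1.0413 × 1.069 × 1.064 ≈ 1.32075.
Nominal growth factor: 1.16650. Real growth factor = 1.16650 / 1.32075 ≈ 0.88321.
Total real return ≈ -11.6791%.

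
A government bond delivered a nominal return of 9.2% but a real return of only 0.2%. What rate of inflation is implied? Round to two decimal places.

From (1+r_nom) = (1+r_real)(1+π), we get 1+π = (1 + 9.2%)/(1 + 0.2%) = 1.092/1.002 ≈ 1.08982.
So π ≈ 8.9820%.

8.98%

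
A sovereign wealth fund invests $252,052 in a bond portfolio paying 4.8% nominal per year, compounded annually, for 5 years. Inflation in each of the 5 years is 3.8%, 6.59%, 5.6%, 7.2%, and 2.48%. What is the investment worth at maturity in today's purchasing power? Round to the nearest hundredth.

Nominal value at maturity: $252,052 × (1 + 4.8%)^5 ≈ $318,637.26.
Price-level factor over 5 years: 1.038 × 1.0659 × 1.056 × 1.072 × 1.0248 ≈ 1.2835465863.
Dividing the nominal maturity value by the price-level factor gives the value in today's money.

$248,247.52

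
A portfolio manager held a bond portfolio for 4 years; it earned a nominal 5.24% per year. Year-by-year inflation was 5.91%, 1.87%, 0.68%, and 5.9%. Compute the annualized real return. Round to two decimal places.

Cumulative inflation factor: 1.0591 × 1.0187 × 1.0068 × 1.059 ≈ 1.15033.
Nominal growth factor: 1.22666. Real growth factor = 1.22666 / 1.15033 ≈ 1.06635.
Annualized: 1.06635^(1/4) − 1 ≈ 0.01619.

1.62%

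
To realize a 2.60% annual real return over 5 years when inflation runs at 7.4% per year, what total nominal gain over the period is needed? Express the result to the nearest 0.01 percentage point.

Required annual nominal rate: (1+2.60%)(1+7.4%) − 1 = 10.1924%.
Cumulative over 5 years: (1 + 0.101924)^5 − 1 ≈ 0.62464.

62.46%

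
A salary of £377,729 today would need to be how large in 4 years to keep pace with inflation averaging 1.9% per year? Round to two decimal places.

£407,264.98

Cumulative price-level factor: (1+1.9%)^4 ≈ 1.0781935663.
The nominal amount required is £377,729 scaled up by that factor.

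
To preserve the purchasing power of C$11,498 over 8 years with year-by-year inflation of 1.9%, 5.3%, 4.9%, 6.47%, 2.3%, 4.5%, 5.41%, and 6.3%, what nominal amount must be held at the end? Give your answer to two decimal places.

C$16,505.72

Cumulative price-level factor: 1.019 × 1.053 × 1.049 × 1.0647 × 1.023 × 1.045 × 1.0541 × 1.063 ≈ 1.4355300878.
Multiplying C$11,498 by the price-level factor gives the future nominal sum.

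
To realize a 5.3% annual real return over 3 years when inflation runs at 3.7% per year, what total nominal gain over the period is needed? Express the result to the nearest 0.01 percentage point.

30.20%

Required annual nominal rate: (1+5.3%)(1+3.7%) − 1 = 9.1961%.
Cumulative over 3 years: (1 + 0.091961)^3 − 1 ≈ 0.30203.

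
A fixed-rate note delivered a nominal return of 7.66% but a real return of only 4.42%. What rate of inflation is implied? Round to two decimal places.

From (1+r_nom) = (1+r_real)(1+π), we get 1+π = (1 + 7.66%)/(1 + 4.42%) = 1.0766/1.0442 ≈ 1.03103.
So π ≈ 3.1029%.

3.10%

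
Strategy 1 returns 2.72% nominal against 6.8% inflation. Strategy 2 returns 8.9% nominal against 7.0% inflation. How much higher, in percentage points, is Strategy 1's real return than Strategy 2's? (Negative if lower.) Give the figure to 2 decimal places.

-5.60

Strategy 1 real return: 1.0272/1.068 − 1 = -3.820%.
Strategy 2 real return: 1.089/1.070 − 1 = 1.776%.
Difference: -3.820 − 1.776 = -5.596 pp.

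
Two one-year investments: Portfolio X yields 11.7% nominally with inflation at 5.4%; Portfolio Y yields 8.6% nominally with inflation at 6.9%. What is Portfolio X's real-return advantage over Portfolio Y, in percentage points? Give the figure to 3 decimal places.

Portfolio X real return: 1.117/1.054 − 1 = 5.9772%.
Portfolio Y real return: 1.086/1.069 − 1 = 1.5903%.
Difference: 5.9772 − 1.5903 = 4.3869 pp.

4.387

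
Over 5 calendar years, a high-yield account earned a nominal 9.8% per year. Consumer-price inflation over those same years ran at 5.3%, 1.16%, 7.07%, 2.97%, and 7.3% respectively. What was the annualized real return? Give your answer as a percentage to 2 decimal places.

Cumulative inflation factor: 1.053 × 1.0116 × 1.0707 × 1.0297 × 1.073 ≈ 1.26013.
Nominal growth factor: 1.59592. Real growth factor = 1.59592 / 1.26013 ≈ 1.26647.
Annualized: 1.26647^(1/5) − 1 ≈ 0.04838.

4.84%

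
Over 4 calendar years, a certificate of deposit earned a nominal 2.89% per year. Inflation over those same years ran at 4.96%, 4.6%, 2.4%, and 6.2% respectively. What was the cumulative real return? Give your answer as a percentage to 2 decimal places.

-6.13%

Cumulative inflation factor: 1.0496 × 1.046 × 1.024 × 1.062 ≈ 1.19393.
Nominal growth factor: 1.12071. Real growth factor = 1.12071 / 1.19393 ≈ 0.93867.
Total real return ≈ -6.1331%.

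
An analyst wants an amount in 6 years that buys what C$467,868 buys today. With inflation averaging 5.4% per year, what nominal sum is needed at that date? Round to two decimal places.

Cumulative price-level factor: (1+5.4%)^6 ≈ 1.3710196056.
The nominal amount required is C$467,868 scaled up by that factor.

C$641,456.20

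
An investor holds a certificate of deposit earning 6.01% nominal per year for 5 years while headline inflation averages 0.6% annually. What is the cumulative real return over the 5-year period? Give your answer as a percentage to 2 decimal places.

The annual real rate is (1+6.01%)/(1+0.6%) − 1 = 5.3777%.
Compounded over 5 years: (1 + 0.053777)^5 − 1 ≈ 0.29940.

29.94%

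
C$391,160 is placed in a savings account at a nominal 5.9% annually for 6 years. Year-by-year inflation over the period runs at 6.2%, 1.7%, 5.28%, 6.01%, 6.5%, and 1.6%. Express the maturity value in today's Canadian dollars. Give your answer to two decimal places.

Nominal value at maturity: C$391,160 × (1 + 5.9%)^6 ≈ C$551,734.57.
Price-level factor over 6 years: 1.062 × 1.017 × 1.0528 × 1.0601 × 1.065 × 1.016 ≈ 1.3043120188.
The maturity value deflated by that factor is the answer in today's purchasing power.

C$423,008.12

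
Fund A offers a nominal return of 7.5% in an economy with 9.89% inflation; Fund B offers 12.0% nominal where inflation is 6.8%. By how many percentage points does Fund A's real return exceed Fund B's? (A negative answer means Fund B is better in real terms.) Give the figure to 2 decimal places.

Fund A real return: 1.075/1.0989 − 1 = -2.175%.
Fund B real return: 1.120/1.068 − 1 = 4.869%.
Difference: -2.175 − 4.869 = -7.044 pp.

-7.04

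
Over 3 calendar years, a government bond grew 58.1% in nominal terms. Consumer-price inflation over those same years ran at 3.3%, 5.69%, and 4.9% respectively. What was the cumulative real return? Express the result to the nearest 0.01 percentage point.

38.05%

Cumulative inflation factor: 1.033 × 1.0569 × 1.049 ≈ 1.14527.
Nominal growth factor: 1.58100. Real growth factor = 1.58100 / 1.14527 ≈ 1.38045.
Total real return ≈ 38.0455%.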